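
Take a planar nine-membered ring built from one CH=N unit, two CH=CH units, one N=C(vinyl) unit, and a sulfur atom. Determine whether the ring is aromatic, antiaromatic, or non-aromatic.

The p orbitals form a continuous loop: the double-bond atoms are sp², each contributing one p electron; each sp² =N– keeps its lone pair in-plane and puts one electron into the π system; the sulfur donates one lone pair from its p orbital. The ring is fully conjugated.
Adding the contributions, 4 × 2 = 8 from the double-bond units + 2 from the S atom = 10.
That gives a 4n+2 count (10, n = 2).

Aromatic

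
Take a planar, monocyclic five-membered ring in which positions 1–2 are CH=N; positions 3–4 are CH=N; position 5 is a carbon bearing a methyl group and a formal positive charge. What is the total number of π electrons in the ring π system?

4

Check conjugation: each doubly-bonded ring atom is sp² with one p-orbital electron; the doubly-bonded nitrogens are pyridine-type — their lone pairs lie in the ring plane, leaving one electron in the p orbital; the carbocation has an empty p orbital — every position has a p orbital, so the cyclic π system is continuous.
Adding the contributions, 2 × 2 = 4 from the double-bond units + 0 from the C(methyl)(+) atom = 4.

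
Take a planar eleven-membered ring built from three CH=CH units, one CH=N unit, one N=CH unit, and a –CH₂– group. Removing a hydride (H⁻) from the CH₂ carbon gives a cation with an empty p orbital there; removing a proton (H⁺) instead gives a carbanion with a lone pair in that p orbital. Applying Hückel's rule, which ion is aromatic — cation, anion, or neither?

Once that carbon is sp², every ring atom has a p orbital and both ions are fully conjugated.
Cation: 5 × 2 + 0 = 10 π electrons → 4(2)+2, aromatic.
Anion: 5 × 2 + 2 = 12 π electrons → 4(3), antiaromatic.

The cation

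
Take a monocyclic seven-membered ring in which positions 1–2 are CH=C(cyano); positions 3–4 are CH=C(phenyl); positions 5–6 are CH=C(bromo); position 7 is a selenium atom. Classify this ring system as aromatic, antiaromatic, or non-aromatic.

Antiaromatic

Check conjugation: every atom in a ring double bond is sp² and brings one electron to the p orbital; the selenium donates one lone pair from its p orbital — every position has a p orbital, so the cyclic π system is continuous.
Adding the contributions, 3 × 2 = 6 from the double-bond units + 2 from the Se atom = 8.
With 8 = 4·2 π electrons, Hückel's rule classifies the planar ring as antiaromatic.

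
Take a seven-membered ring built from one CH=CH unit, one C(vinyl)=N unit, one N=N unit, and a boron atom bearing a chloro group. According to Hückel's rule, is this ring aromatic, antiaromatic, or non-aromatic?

Check conjugation: every atom in a ring double bond is sp² and brings one electron to the p orbital; each =N– nitrogen is pyridine-type (lone pair in the sp² plane, one electron in the p orbital); the boron has an empty p orbital — every position has a p orbital, so the cyclic π system is continuous.
Counting π electrons: 3 × 2 = 6 from the double-bond units + 0 from the B(chloro) atom = 6.
Since 6 = 4·1 + 2, the ring meets the 4n+2 criterion.

Aromatic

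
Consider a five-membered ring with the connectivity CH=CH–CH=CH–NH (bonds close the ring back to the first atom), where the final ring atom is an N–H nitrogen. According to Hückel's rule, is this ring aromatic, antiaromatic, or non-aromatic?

Every ring atom contributes a p orbital perpendicular to the ring (every atom in a ring double bond is sp² and brings one electron to the p orbital; the pyrrole-type nitrogen donates its lone pair from the p orbital), so the π system is cyclic and fully conjugated.
π-electron count: 2 × 2 = 4 from the double-bond units + 2 from the NH atom = 6.
Since 6 = 4·1 + 2, the ring meets the 4n+2 criterion.
This is pyrrole.

Aromatic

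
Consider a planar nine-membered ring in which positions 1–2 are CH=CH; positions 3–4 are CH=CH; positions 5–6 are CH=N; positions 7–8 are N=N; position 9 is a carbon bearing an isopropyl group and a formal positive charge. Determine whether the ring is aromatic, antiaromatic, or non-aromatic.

Antiaromatic

The p orbitals form a continuous loop: the double-bond atoms are sp², each contributing one p electron; each sp² =N– keeps its lone pair in-plane and puts one electron into the π system; the carbocation has an empty p orbital. The ring is fully conjugated.
π-electron count: 4 × 2 = 8 from the double-bond units + 0 from the C(isopropyl)(+) atom = 8.
8 is a 4n count (n = 2), so the planar conjugated ring is antiaromatic.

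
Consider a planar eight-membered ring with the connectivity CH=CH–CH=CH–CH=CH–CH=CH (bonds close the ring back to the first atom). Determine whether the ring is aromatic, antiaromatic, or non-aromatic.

Antiaromatic

The p orbitals form a continuous loop: each doubly-bonded ring atom is sp² with one p-orbital electron. The ring is fully conjugated.
Counting π electrons: 4 × 2 = 8 from the 4 double-bond units.
With 8 = 4·2 π electrons, Hückel's rule classifies the planar ring as antiaromatic.
(This ring is cyclooctatetraene.)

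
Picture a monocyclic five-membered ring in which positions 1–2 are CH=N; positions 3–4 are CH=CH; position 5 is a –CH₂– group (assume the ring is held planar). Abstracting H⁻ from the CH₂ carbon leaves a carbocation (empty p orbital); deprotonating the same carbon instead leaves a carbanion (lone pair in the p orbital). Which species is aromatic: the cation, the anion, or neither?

In either ion the ring is fully conjugated: every atom, including the new sp² carbon, supplies a p orbital.
Cation: 2 × 2 + 0 = 4 π electrons → 4(1), antiaromatic.
Anion: 2 × 2 + 2 = 6 π electrons → 4(1)+2, aromatic.

The anion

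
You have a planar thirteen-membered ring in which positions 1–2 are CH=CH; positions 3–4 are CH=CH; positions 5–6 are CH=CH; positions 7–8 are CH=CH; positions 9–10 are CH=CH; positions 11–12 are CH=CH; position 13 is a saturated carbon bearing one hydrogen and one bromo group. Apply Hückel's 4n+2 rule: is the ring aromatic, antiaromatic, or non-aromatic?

The CH(bromo) position has four σ bonds — that saturated carbon is sp³ and has no p orbital in the ring π system — so the cyclic conjugation is interrupted.
Without a continuous loop of overlapping p orbitals the Hückel electron count never comes into play.

Non-aromatic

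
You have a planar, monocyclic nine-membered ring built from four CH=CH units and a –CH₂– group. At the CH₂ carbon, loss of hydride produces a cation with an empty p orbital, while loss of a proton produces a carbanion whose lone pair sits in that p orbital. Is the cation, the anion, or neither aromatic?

In either ion the ring is fully conjugated: every atom, including the new sp² carbon, supplies a p orbital.
Cation: 4 × 2 + 0 = 8 π electrons → 4(2), antiaromatic.
Anion: 4 × 2 + 2 = 10 π electrons → 4(2)+2, aromatic.

The anion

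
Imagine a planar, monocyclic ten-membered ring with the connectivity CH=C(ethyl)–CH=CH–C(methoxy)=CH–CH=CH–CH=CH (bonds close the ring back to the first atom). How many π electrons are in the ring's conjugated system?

Every ring atom contributes a p orbital perpendicular to the ring (every atom in a ring double bond is sp² and brings one electron to the p orbital), so the π system is cyclic and fully conjugated.
Tallying contributions gives 5 × 2 = 10 from the 5 double-bond units.

10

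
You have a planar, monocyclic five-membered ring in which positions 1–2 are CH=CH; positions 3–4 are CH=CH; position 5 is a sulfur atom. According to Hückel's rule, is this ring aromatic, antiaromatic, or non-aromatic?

All ring atoms are sp² and supply a p orbital to the ring (each doubly-bonded ring atom is sp² with one p-orbital electron; the sulfur donates one lone pair from its p orbital); the conjugation is uninterrupted.
Adding the contributions, 2 × 2 = 4 from the double-bond units + 2 from the S atom = 6.
That gives a 4n+2 count (6, n = 1).

Aromatic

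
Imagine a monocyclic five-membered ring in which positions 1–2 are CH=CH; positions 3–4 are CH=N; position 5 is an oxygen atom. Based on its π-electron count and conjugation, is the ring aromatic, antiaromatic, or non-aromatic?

Aromatic

All ring atoms are sp² and supply a p orbital to the ring (each doubly-bonded ring atom is sp² with one p-orbital electron; the doubly-bonded nitrogens are pyridine-type — their lone pairs lie in the ring plane, leaving one electron in the p orbital; the oxygen donates one lone pair from its p orbital); the conjugation is uninterrupted.
Counting π electrons: 2 × 2 = 4 from the double-bond units + 2 from the O atom = 6.
That gives a 4n+2 count (6, n = 1).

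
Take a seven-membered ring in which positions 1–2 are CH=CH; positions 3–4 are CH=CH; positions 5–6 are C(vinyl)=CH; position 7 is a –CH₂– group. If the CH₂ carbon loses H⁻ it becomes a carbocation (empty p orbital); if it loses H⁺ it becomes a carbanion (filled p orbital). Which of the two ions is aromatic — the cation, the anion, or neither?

The cation

Once that carbon is sp², every ring atom has a p orbital and both ions are fully conjugated.
Cation: 3 × 2 + 0 = 6 π electrons → 4(1)+2, aromatic.
Anion: 3 × 2 + 2 = 8 π electrons → 4(2), antiaromatic.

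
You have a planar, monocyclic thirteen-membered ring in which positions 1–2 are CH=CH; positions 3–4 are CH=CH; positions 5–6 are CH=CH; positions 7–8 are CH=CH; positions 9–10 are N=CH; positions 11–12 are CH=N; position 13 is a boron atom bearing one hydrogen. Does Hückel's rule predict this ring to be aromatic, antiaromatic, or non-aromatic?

Check conjugation: the double-bond atoms are sp², each contributing one p electron; each sp² =N– keeps its lone pair in-plane and puts one electron into the π system; the boron has an empty p orbital — every position has a p orbital, so the cyclic π system is continuous.
Counting π electrons: 6 × 2 = 12 from the double-bond units + 0 from the BH atom = 12.
12 = 4(3); a planar, fully conjugated 4n system is antiaromatic.

Antiaromatic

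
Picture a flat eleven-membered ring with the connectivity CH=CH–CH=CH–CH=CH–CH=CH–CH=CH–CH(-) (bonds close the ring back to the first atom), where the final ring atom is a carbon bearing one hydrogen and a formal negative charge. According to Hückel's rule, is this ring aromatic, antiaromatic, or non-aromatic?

Every ring atom contributes a p orbital perpendicular to the ring (each doubly-bonded ring atom is sp² with one p-orbital electron; the carbanion's lone pair occupies the p orbital), so the π system is cyclic and fully conjugated.
π-electron count: 5 × 2 = 10 from the double-bond units + 2 from the CH(-) atom = 12.
With 12 = 4·3 π electrons, Hückel's rule classifies the planar ring as antiaromatic.

Antiaromatic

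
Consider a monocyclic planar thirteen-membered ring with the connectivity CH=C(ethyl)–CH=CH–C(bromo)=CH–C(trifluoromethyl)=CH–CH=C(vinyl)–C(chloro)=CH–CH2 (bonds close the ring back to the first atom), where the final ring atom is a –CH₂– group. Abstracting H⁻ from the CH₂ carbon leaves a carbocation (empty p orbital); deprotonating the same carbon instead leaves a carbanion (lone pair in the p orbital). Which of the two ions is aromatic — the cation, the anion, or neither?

The anion

In either ion the ring is fully conjugated: every atom, including the new sp² carbon, supplies a p orbital.
Cation: 6 × 2 + 0 = 12 π electrons → 4(3), antiaromatic.
Anion: 6 × 2 + 2 = 14 π electrons → 4(3)+2, aromatic.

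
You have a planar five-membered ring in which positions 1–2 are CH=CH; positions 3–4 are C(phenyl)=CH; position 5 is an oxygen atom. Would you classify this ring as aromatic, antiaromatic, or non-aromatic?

Aromatic

Check conjugation: the double-bond atoms are sp², each contributing one p electron; the oxygen donates one lone pair from its p orbital — every position has a p orbital, so the cyclic π system is continuous.
Adding the contributions, 2 × 2 = 4 from the double-bond units + 2 from the O atom = 6.
That gives a 4n+2 count (6, n = 1).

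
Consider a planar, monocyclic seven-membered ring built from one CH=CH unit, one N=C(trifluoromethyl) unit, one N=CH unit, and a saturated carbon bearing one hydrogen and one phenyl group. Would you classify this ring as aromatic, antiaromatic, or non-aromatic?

At the CH(phenyl) position, that saturated carbon is sp³ and has no p orbital in the ring π system; the ring's p-orbital overlap is broken there.
Hückel's rule only applies to fully conjugated rings, so this one is simply non-aromatic.

Non-aromatic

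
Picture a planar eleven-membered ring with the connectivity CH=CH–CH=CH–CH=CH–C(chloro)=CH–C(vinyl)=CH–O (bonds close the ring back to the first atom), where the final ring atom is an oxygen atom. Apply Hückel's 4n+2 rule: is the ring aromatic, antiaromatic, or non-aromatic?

Antiaromatic

All ring atoms are sp² and supply a p orbital to the ring (each doubly-bonded ring atom is sp² with one p-orbital electron; the oxygen donates one lone pair from its p orbital); the conjugation is uninterrupted.
Counting π electrons: 5 × 2 = 10 from the double-bond units + 2 from the O atom = 12.
A 4n π count (12, n = 3) in a planar conjugated ring means antiaromatic.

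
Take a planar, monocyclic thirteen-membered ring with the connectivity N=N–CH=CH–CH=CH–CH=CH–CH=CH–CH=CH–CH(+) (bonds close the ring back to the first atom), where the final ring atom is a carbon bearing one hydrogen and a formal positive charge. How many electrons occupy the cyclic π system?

All ring atoms are sp² and supply a p orbital to the ring (each doubly-bonded ring atom is sp² with one p-orbital electron; each =N– nitrogen is pyridine-type (lone pair in the sp² plane, one electron in the p orbital); the carbocation has an empty p orbital); the conjugation is uninterrupted.
Adding the contributions, 6 × 2 = 12 from the double-bond units + 0 from the CH(+) atom = 12.

12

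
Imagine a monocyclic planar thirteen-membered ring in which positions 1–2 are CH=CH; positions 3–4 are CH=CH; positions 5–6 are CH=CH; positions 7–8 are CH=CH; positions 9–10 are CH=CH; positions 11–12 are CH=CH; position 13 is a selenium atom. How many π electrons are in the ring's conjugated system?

All ring atoms are sp² and supply a p orbital to the ring (each doubly-bonded ring atom is sp² with one p-orbital electron; the selenium donates one lone pair from its p orbital); the conjugation is uninterrupted.
Adding the contributions, 6 × 2 = 12 from the double-bond units + 2 from the Se atom = 14.

14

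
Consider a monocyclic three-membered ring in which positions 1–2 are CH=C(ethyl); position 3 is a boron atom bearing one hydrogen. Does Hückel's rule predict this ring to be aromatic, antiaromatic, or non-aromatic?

Aromatic

Check conjugation: each doubly-bonded ring atom is sp² with one p-orbital electron; the boron has an empty p orbital — every position has a p orbital, so the cyclic π system is continuous.
Adding the contributions, 1 × 2 = 2 from the double-bond unit + 0 from the BH atom = 2.
With 2 π electrons (n = 0), the Hückel 4n+2 condition holds.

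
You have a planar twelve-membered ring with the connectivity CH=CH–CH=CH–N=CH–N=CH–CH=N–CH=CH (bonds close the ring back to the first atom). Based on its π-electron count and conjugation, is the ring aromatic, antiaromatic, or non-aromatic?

The p orbitals form a continuous loop: each doubly-bonded ring atom is sp² with one p-orbital electron; the doubly-bonded nitrogens are pyridine-type — their lone pairs lie in the ring plane, leaving one electron in the p orbital. The ring is fully conjugated.
π-electron count: 6 × 2 = 12 from the 6 double-bond units.
12 is a 4n count (n = 3), so the planar conjugated ring is antiaromatic.

Antiaromatic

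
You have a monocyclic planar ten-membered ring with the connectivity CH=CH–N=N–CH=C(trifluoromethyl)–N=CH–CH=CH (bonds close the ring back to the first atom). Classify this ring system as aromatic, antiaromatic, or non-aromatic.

The p orbitals form a continuous loop: the double-bond atoms are sp², each contributing one p electron; each =N– nitrogen is pyridine-type (lone pair in the sp² plane, one electron in the p orbital). The ring is fully conjugated.
Counting π electrons: 5 × 2 = 10 from the 5 double-bond units.
With 10 π electrons (n = 2), the Hückel 4n+2 condition holds.

Aromatic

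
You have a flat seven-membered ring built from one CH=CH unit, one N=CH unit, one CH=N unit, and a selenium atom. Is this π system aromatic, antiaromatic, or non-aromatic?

Every ring atom contributes a p orbital perpendicular to the ring (the double-bond atoms are sp², each contributing one p electron; each =N– nitrogen is pyridine-type (lone pair in the sp² plane, one electron in the p orbital); the selenium donates one lone pair from its p orbital), so the π system is cyclic and fully conjugated.
Adding the contributions, 3 × 2 = 6 from the double-bond units + 2 from the Se atom = 8.
With 8 = 4·2 π electrons, Hückel's rule classifies the planar ring as antiaromatic.

Antiaromatic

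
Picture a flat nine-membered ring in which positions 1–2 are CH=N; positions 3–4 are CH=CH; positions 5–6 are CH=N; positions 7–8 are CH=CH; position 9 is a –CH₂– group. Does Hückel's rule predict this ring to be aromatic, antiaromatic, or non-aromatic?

At the CH2 position, the tetrahedral CH₂ carbon is sp³ and has no p orbital in the ring π system; the ring's p-orbital overlap is broken there.
Without a continuous loop of overlapping p orbitals the Hückel electron count never comes into play.

Non-aromatic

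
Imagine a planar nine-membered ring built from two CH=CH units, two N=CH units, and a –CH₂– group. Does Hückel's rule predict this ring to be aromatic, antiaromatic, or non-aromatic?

Non-aromatic

At the CH2 position, the tetrahedral CH₂ carbon is sp³ and has no p orbital in the ring π system; the ring's p-orbital overlap is broken there.
Broken conjugation rules out both aromaticity and antiaromaticity.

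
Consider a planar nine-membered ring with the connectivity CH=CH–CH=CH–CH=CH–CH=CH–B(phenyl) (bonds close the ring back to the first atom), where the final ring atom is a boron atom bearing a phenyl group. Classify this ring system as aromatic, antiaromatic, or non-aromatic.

Check conjugation: each doubly-bonded ring atom is sp² with one p-orbital electron; the boron has an empty p orbital — every position has a p orbital, so the cyclic π system is continuous.
π-electron count: 4 × 2 = 8 from the double-bond units + 0 from the B(phenyl) atom = 8.
A 4n π count (8, n = 2) in a planar conjugated ring means antiaromatic.

Antiaromatic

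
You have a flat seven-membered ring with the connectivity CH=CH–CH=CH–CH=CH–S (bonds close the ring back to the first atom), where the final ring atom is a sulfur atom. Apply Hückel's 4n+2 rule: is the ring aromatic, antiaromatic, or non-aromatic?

Antiaromatic

Every ring atom contributes a p orbital perpendicular to the ring (the double-bond atoms are sp², each contributing one p electron; the sulfur donates one lone pair from its p orbital), so the π system is cyclic and fully conjugated.
Tallying contributions gives 3 × 2 = 6 from the double-bond units + 2 from the S atom = 8.
8 is a 4n count (n = 2), so the planar conjugated ring is antiaromatic.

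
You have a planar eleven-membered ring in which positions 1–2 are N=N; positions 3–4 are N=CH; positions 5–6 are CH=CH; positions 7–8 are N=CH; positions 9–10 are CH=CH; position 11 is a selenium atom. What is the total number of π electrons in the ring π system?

12

Check conjugation: each doubly-bonded ring atom is sp² with one p-orbital electron; the doubly-bonded nitrogens are pyridine-type — their lone pairs lie in the ring plane, leaving one electron in the p orbital; the selenium donates one lone pair from its p orbital — every position has a p orbital, so the cyclic π system is continuous.
π-electron count: 5 × 2 = 10 from the double-bond units + 2 from the Se atom = 12.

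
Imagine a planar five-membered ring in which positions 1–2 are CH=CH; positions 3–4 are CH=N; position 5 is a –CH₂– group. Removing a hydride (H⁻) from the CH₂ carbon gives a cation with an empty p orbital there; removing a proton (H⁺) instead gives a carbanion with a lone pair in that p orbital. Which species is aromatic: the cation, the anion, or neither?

In both ions every ring atom is sp² and contributes a p orbital, so both rings are fully conjugated.
Cation: 2 × 2 + 0 = 4 π electrons → 4(1), antiaromatic.
Anion: 2 × 2 + 2 = 6 π electrons → 4(1)+2, aromatic.

The anion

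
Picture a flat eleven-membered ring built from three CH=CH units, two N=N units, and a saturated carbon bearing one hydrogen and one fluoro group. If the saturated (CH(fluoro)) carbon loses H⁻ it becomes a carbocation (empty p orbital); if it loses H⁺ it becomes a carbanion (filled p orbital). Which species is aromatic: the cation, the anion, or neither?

The cation

In either ion the ring is fully conjugated: every atom, including the new sp² carbon, supplies a p orbital.
Cation: 5 × 2 + 0 = 10 π electrons → 4(2)+2, aromatic.
Anion: 5 × 2 + 2 = 12 π electrons → 4(3), antiaromatic.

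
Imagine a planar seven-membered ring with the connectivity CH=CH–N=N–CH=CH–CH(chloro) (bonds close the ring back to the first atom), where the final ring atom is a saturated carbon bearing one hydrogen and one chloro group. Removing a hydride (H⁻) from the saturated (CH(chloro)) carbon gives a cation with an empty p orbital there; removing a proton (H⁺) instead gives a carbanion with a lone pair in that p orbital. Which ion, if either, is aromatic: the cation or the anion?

The cation

In either ion the ring is fully conjugated: every atom, including the new sp² carbon, supplies a p orbital.
Cation: 3 × 2 + 0 = 6 π electrons → 4(1)+2, aromatic.
Anion: 3 × 2 + 2 = 8 π electrons → 4(2), antiaromatic.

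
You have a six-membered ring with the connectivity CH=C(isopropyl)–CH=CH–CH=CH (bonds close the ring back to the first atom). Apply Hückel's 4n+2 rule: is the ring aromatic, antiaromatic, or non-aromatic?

Aromatic

Check conjugation: the double-bond atoms are sp², each contributing one p electron — every position has a p orbital, so the cyclic π system is continuous.
Adding the contributions, 3 × 2 = 6 from the 3 double-bond units.
With 6 π electrons (n = 1), the Hückel 4n+2 condition holds.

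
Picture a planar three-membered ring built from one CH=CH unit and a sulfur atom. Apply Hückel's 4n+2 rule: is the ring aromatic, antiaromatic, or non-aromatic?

Antiaromatic

All ring atoms are sp² and supply a p orbital to the ring (each doubly-bonded ring atom is sp² with one p-orbital electron; the sulfur donates one lone pair from its p orbital); the conjugation is uninterrupted.
Tallying contributions gives 1 × 2 = 2 from the double-bond unit + 2 from the S atom = 4.
With 4 = 4·1 π electrons, Hückel's rule classifies the planar ring as antiaromatic.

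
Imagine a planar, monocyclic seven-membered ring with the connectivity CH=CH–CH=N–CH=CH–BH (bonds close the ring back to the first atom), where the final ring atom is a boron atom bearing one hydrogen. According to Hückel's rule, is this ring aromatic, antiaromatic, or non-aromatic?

All ring atoms are sp² and supply a p orbital to the ring (the double-bond atoms are sp², each contributing one p electron; each =N– nitrogen is pyridine-type (lone pair in the sp² plane, one electron in the p orbital); the boron has an empty p orbital); the conjugation is uninterrupted.
Counting π electrons: 3 × 2 = 6 from the double-bond units + 0 from the BH atom = 6.
With 6 π electrons (n = 1), the Hückel 4n+2 condition holds.

Aromatic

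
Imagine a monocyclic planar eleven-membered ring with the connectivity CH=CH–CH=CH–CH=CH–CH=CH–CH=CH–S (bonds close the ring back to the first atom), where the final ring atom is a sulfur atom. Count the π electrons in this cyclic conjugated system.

12

Check conjugation: the double-bond atoms are sp², each contributing one p electron; the sulfur donates one lone pair from its p orbital — every position has a p orbital, so the cyclic π system is continuous.
Counting π electrons: 5 × 2 = 10 from the double-bond units + 2 from the S atom = 12.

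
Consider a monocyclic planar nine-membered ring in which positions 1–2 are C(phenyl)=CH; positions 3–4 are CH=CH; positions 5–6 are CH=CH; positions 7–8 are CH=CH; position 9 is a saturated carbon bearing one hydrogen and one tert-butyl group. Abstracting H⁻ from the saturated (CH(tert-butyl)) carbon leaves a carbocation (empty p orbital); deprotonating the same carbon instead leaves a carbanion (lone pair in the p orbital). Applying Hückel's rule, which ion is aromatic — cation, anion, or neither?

Both ions have a continuous loop of p orbitals — each ring atom is sp².
Cation: 4 × 2 + 0 = 8 π electrons → 4(2), antiaromatic.
Anion: 4 × 2 + 2 = 10 π electrons → 4(2)+2, aromatic.

The anion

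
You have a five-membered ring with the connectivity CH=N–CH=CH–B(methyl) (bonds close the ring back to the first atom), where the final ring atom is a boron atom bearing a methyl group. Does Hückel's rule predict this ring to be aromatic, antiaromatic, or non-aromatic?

The p orbitals form a continuous loop: the double-bond atoms are sp², each contributing one p electron; the doubly-bonded nitrogens are pyridine-type — their lone pairs lie in the ring plane, leaving one electron in the p orbital; the boron has an empty p orbital. The ring is fully conjugated.
Adding the contributions, 2 × 2 = 4 from the double-bond units + 0 from the B(methyl) atom = 4.
A 4n π count (4, n = 1) in a planar conjugated ring means antiaromatic.

Antiaromatic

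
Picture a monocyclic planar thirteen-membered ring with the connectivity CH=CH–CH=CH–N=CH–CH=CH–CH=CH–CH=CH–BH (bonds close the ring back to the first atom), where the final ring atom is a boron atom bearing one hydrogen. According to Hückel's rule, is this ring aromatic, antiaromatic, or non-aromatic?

Check conjugation: the double-bond atoms are sp², each contributing one p electron; each =N– nitrogen is pyridine-type (lone pair in the sp² plane, one electron in the p orbital); the boron has an empty p orbital — every position has a p orbital, so the cyclic π system is continuous.
Tallying contributions gives 6 × 2 = 12 from the double-bond units + 0 from the BH atom = 12.
A 4n π count (12, n = 3) in a planar conjugated ring means antiaromatic.

Antiaromatic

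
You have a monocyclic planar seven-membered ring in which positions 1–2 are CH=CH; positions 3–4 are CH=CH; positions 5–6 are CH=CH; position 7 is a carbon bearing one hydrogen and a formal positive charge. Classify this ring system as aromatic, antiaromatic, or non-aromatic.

Aromatic

Every ring atom contributes a p orbital perpendicular to the ring (each doubly-bonded ring atom is sp² with one p-orbital electron; the carbocation has an empty p orbital), so the π system is cyclic and fully conjugated.
Counting π electrons: 3 × 2 = 6 from the double-bond units + 0 from the CH(+) atom = 6.
That gives a 4n+2 count (6, n = 1).
(The species described is the tropylium cation.)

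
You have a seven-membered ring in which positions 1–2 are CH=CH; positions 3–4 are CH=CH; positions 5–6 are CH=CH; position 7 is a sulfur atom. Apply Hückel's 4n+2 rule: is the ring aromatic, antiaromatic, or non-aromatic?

Every ring atom contributes a p orbital perpendicular to the ring (each doubly-bonded ring atom is sp² with one p-orbital electron; the sulfur donates one lone pair from its p orbital), so the π system is cyclic and fully conjugated.
Adding the contributions, 3 × 2 = 6 from the double-bond units + 2 from the S atom = 8.
8 is a 4n count (n = 2), so the planar conjugated ring is antiaromatic.

Antiaromatic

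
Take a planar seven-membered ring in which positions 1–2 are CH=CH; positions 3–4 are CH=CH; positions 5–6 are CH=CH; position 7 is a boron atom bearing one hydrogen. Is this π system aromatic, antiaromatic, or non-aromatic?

Aromatic

Check conjugation: each doubly-bonded ring atom is sp² with one p-orbital electron; the boron has an empty p orbital — every position has a p orbital, so the cyclic π system is continuous.
Adding the contributions, 3 × 2 = 6 from the double-bond units + 0 from the BH atom = 6.
With 6 π electrons (n = 1), the Hückel 4n+2 condition holds.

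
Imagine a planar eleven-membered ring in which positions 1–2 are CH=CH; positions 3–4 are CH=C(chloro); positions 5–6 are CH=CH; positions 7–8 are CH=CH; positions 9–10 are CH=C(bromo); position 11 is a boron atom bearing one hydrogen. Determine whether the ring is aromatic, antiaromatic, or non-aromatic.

Aromatic

The p orbitals form a continuous loop: each doubly-bonded ring atom is sp² with one p-orbital electron; the boron has an empty p orbital. The ring is fully conjugated.
Adding the contributions, 5 × 2 = 10 from the double-bond units + 0 from the BH atom = 10.
10 = 4(2) + 2, which satisfies Hückel's 4n+2 rule.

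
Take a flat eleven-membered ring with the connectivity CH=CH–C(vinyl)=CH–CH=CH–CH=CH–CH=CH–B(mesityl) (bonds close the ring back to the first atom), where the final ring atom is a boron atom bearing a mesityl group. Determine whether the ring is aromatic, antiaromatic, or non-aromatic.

Aromatic

Every ring atom contributes a p orbital perpendicular to the ring (the double-bond atoms are sp², each contributing one p electron; the boron has an empty p orbital), so the π system is cyclic and fully conjugated.
Tallying contributions gives 5 × 2 = 10 from the double-bond units + 0 from the B(mesityl) atom = 10.
With 10 π electrons (n = 2), the Hückel 4n+2 condition holds.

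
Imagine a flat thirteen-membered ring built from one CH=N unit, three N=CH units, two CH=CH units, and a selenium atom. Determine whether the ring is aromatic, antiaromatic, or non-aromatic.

Every ring atom contributes a p orbital perpendicular to the ring (each doubly-bonded ring atom is sp² with one p-orbital electron; the doubly-bonded nitrogens are pyridine-type — their lone pairs lie in the ring plane, leaving one electron in the p orbital; the selenium donates one lone pair from its p orbital), so the π system is cyclic and fully conjugated.
Adding the contributions, 6 × 2 = 12 from the double-bond units + 2 from the Se atom = 14.
With 14 π electrons (n = 3), the Hückel 4n+2 condition holds.

Aromatic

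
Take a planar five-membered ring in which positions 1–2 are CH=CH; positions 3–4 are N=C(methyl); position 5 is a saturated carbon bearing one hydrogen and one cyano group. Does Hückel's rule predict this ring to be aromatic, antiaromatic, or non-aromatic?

The CH(cyano) position has four σ bonds — that saturated carbon is sp³ and has no p orbital in the ring π system — so the cyclic conjugation is interrupted.
A ring that is not fully conjugated cannot be aromatic or antiaromatic regardless of its π-electron count.

Non-aromatic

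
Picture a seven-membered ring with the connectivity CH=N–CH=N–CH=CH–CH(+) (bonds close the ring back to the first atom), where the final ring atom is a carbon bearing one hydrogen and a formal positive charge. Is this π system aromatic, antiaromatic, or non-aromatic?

Aromatic

Check conjugation: every atom in a ring double bond is sp² and brings one electron to the p orbital; each sp² =N– keeps its lone pair in-plane and puts one electron into the π system; the carbocation has an empty p orbital — every position has a p orbital, so the cyclic π system is continuous.
Adding the contributions, 3 × 2 = 6 from the double-bond units + 0 from the CH(+) atom = 6.
Since 6 = 4·1 + 2, the ring meets the 4n+2 criterion.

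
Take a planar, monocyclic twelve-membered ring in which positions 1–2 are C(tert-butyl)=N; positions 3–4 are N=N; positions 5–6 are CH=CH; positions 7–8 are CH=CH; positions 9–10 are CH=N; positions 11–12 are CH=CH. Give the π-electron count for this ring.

12

The p orbitals form a continuous loop: every atom in a ring double bond is sp² and brings one electron to the p orbital; the doubly-bonded nitrogens are pyridine-type — their lone pairs lie in the ring plane, leaving one electron in the p orbital. The ring is fully conjugated.
Counting π electrons: 6 × 2 = 12 from the 6 double-bond units.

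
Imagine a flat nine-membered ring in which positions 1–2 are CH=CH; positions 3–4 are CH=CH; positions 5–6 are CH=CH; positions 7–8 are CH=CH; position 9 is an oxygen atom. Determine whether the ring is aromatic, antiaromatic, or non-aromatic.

Every ring atom contributes a p orbital perpendicular to the ring (each doubly-bonded ring atom is sp² with one p-orbital electron; the oxygen donates one lone pair from its p orbital), so the π system is cyclic and fully conjugated.
π-electron count: 4 × 2 = 8 from the double-bond units + 2 from the O atom = 10.
With 10 π electrons (n = 2), the Hückel 4n+2 condition holds.

Aromatic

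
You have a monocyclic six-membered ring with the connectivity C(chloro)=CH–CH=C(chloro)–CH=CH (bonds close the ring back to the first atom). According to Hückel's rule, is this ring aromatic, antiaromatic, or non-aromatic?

Aromatic

Every ring atom contributes a p orbital perpendicular to the ring (every atom in a ring double bond is sp² and brings one electron to the p orbital), so the π system is cyclic and fully conjugated.
π-electron count: 3 × 2 = 6 from the 3 double-bond units.
With 6 π electrons (n = 1), the Hückel 4n+2 condition holds.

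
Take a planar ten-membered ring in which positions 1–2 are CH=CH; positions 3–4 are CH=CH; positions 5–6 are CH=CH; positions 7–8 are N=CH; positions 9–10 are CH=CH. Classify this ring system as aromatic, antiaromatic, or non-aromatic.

Aromatic

Check conjugation: the double-bond atoms are sp², each contributing one p electron; the doubly-bonded nitrogens are pyridine-type — their lone pairs lie in the ring plane, leaving one electron in the p orbital — every position has a p orbital, so the cyclic π system is continuous.
π-electron count: 5 × 2 = 10 from the 5 double-bond units.
10 = 4(2) + 2, which satisfies Hückel's 4n+2 rule.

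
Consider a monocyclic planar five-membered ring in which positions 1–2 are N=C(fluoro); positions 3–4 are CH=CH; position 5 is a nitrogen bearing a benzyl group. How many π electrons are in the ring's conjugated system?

All ring atoms are sp² and supply a p orbital to the ring (every atom in a ring double bond is sp² and brings one electron to the p orbital; each =N– nitrogen is pyridine-type (lone pair in the sp² plane, one electron in the p orbital); the pyrrole-type nitrogen donates its lone pair from the p orbital); the conjugation is uninterrupted.
Counting π electrons: 2 × 2 = 4 from the double-bond units + 2 from the N(benzyl) atom = 6.

6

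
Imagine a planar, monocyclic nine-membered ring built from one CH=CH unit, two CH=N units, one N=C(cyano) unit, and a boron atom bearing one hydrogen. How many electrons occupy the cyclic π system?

8

All ring atoms are sp² and supply a p orbital to the ring (every atom in a ring double bond is sp² and brings one electron to the p orbital; each sp² =N– keeps its lone pair in-plane and puts one electron into the π system; the boron has an empty p orbital); the conjugation is uninterrupted.
Tallying contributions gives 4 × 2 = 8 from the double-bond units + 0 from the BH atom = 8.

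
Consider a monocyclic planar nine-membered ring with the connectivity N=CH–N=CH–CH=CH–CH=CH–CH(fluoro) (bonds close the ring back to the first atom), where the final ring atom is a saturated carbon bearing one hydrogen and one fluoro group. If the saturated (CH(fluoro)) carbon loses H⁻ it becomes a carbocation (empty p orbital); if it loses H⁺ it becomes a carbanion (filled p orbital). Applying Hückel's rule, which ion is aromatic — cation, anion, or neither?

The anion

Once that carbon is sp², every ring atom has a p orbital and both ions are fully conjugated.
Cation: 4 × 2 + 0 = 8 π electrons → 4(2), antiaromatic.
Anion: 4 × 2 + 2 = 10 π electrons → 4(2)+2, aromatic.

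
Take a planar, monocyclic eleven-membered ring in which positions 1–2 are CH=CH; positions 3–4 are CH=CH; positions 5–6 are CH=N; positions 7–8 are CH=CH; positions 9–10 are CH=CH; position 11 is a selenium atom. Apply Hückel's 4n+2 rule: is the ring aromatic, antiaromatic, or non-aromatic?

Antiaromatic

Every ring atom contributes a p orbital perpendicular to the ring (the double-bond atoms are sp², each contributing one p electron; each =N– nitrogen is pyridine-type (lone pair in the sp² plane, one electron in the p orbital); the selenium donates one lone pair from its p orbital), so the π system is cyclic and fully conjugated.
π-electron count: 5 × 2 = 10 from the double-bond units + 2 from the Se atom = 12.
12 = 4(3); a planar, fully conjugated 4n system is antiaromatic.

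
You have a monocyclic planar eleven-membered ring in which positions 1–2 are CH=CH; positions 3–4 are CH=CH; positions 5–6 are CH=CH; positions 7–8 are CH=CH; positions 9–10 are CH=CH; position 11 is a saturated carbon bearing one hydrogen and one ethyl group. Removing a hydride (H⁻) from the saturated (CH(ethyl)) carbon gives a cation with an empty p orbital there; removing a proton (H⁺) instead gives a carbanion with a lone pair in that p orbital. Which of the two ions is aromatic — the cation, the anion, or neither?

The cation

Both ions have a continuous loop of p orbitals — each ring atom is sp².
Cation: 5 × 2 + 0 = 10 π electrons → 4(2)+2, aromatic.
Anion: 5 × 2 + 2 = 12 π electrons → 4(3), antiaromatic.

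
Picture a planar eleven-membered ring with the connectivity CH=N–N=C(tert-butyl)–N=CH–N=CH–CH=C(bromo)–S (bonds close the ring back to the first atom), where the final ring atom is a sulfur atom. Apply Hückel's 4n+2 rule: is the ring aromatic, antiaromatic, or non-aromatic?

Every ring atom contributes a p orbital perpendicular to the ring (every atom in a ring double bond is sp² and brings one electron to the p orbital; each =N– nitrogen is pyridine-type (lone pair in the sp² plane, one electron in the p orbital); the sulfur donates one lone pair from its p orbital), so the π system is cyclic and fully conjugated.
Adding the contributions, 5 × 2 = 10 from the double-bond units + 2 from the S atom = 12.
With 12 = 4·3 π electrons, Hückel's rule classifies the planar ring as antiaromatic.

Antiaromatic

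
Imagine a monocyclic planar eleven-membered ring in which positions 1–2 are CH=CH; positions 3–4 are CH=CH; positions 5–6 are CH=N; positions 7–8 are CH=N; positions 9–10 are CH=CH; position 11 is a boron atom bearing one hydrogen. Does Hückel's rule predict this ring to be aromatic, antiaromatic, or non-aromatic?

The p orbitals form a continuous loop: the double-bond atoms are sp², each contributing one p electron; each sp² =N– keeps its lone pair in-plane and puts one electron into the π system; the boron has an empty p orbital. The ring is fully conjugated.
Tallying contributions gives 5 × 2 = 10 from the double-bond units + 0 from the BH atom = 10.
Since 10 = 4·2 + 2, the ring meets the 4n+2 criterion.

Aromatic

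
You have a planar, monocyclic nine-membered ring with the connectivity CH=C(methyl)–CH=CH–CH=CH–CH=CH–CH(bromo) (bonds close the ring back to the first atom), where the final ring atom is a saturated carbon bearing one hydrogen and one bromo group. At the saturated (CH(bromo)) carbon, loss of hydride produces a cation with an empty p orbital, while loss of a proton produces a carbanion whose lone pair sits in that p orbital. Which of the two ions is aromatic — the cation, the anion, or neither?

The anion

In either ion the ring is fully conjugated: every atom, including the new sp² carbon, supplies a p orbital.
Cation: 4 × 2 + 0 = 8 π electrons → 4(2), antiaromatic.
Anion: 4 × 2 + 2 = 10 π electrons → 4(2)+2, aromatic.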